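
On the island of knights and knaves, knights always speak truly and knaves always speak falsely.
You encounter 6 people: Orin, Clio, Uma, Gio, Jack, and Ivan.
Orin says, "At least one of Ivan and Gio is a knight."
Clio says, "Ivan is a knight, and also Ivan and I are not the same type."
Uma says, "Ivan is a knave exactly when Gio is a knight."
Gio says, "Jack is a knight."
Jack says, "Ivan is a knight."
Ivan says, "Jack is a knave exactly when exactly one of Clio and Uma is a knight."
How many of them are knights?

The unique consistent assignment is Orin=knave, Clio=knave, Uma=knave, Gio=knave, Jack=knave, Ivan=knave.
That has 0 knights.

0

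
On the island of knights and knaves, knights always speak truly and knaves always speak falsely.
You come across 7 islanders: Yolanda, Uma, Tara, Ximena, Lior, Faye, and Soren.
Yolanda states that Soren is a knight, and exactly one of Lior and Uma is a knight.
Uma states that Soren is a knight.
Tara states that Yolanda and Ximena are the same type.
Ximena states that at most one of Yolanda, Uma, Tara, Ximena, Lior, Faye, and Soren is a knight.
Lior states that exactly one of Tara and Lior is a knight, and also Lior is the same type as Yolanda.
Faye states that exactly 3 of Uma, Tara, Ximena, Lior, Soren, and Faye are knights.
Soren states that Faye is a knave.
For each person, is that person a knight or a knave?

Yolanda is a knight, Uma is a knight, Tara is a knave, Ximena is a knave, Lior is a knave, Faye is a knave, and Soren is a knight.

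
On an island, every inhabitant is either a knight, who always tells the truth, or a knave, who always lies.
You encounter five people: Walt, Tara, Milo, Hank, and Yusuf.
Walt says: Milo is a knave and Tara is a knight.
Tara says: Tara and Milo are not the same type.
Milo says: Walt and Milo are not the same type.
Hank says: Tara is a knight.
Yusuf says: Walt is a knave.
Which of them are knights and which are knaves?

Since Walt is a knave, "Milo is a knave and Tara is a knight" needs to be False, which holds.
As a knave, Tara's statement "Tara and Milo are not the same type" should be False; it is.
Milo is a knave, and the claim "Walt and Milo are not the same type" is indeed False.
Hank is a knave, so "Tara is a knight" must be False — and it is.
As a knight, Yusuf's statement "Walt is a knave" should be true; it is.

Knights: Yusuf. Knaves: Walt, Tara, Milo, and Hank.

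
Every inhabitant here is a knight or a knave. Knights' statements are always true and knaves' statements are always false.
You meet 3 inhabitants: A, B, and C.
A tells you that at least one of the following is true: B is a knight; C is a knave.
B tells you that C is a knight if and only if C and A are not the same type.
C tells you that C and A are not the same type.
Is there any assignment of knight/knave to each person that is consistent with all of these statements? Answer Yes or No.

No

Checking all 8 assignments, each has at least one speaker whose statement's truth value contradicts their type.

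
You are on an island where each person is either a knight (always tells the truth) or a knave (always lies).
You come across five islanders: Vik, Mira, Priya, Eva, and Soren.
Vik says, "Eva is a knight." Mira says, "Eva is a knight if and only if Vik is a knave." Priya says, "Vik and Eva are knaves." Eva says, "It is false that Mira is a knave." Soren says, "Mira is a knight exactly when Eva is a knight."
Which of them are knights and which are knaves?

Knights: Priya and Soren. Knaves: Vik, Mira, and Eva.

Suppose Vik is a knight. Then Vik's statement "Eva is a knight" would have to be true. Checking the 16 ways to assign the others, none is consistent with every speaker.
(For instance, with Mira=knave, Priya=knight, Eva=knave, Soren=knight, Vik's claim "Eva is a knight" comes out false where it would need to be true.)
So Vik must be a knave, making "Eva is a knight" false. Taking Vik=knave, Mira=knave, Priya=knight, Eva=knave, Soren=knight, each remaining statement checks out:
  Mira (knave): "Eva is a knight if and only if Vik is a knave" — false. ✓
  Priya (knight): "Vik and Eva are knaves" — true. ✓
  Eva (knave): "it is false that Mira is a knave" — false. ✓
  Soren (knight): "Mira is a knight exactly when Eva is a knight" — true. ✓
This is the unique consistent assignment.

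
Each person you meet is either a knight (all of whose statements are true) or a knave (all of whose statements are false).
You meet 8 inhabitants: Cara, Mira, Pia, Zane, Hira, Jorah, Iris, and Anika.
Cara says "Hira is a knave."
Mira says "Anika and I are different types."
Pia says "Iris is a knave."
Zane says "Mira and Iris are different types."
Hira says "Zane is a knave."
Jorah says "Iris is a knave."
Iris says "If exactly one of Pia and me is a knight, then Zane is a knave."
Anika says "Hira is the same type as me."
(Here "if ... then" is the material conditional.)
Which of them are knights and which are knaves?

Cara is a knave, Mira is a knight, Pia is a knave, Zane is a knave, Hira is a knight, Jorah is a knave, Iris is a knight, and Anika is a knave.

Cara is a knave, so "Hira is a knave" must be false — and it is.
Mira is a knight, and the claim "Anika and I are different types" is indeed True.
Pia is a knave, and the claim "Iris is a knave" is indeed false.
As a knave, Zane's statement "Mira and Iris are different types" should be false; it is.
As a knight, Hira's statement "Zane is a knave" should be True; it is.
Jorah is a knave, and the claim "Iris is a knave" is indeed false.
Iris is a knight; "if exactly one of Pia and me is a knight, then Zane is a knave" is True, as required.
Since Anika is a knave, "Hira is the same type as me" needs to be false, which holds.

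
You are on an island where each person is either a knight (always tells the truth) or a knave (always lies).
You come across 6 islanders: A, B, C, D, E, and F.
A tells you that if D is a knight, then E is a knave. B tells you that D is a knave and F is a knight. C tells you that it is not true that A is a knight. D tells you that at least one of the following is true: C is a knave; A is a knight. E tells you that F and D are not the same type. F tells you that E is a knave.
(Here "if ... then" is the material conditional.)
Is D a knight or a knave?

Consistent assignments: {A=knight, B=knave, C=knave, D=knight, E=knave, F=knight}
In every consistent assignment, D is a knight.

D is a knight.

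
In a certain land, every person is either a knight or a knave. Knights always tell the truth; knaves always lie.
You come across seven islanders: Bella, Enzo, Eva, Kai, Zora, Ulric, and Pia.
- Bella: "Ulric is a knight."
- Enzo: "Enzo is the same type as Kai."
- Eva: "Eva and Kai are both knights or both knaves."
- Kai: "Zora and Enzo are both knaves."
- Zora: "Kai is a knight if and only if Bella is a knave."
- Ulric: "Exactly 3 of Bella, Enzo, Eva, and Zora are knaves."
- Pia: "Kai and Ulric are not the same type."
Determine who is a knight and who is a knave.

Bella is a knight, so "Ulric is a knight" must be True — and it is.
Since Enzo is a knave, "Enzo is the same type as Kai" needs to be False, which holds.
Since Eva is a knave, "Eva and Kai are both knights or both knaves" needs to be False, which holds.
Kai is a knight, so "Zora and Enzo are both knaves" must be True — and it is.
Since Zora is a knave, "Kai is a knight if and only if Bella is a knave" needs to be False, which holds.
Ulric is a knight, so "exactly 3 of Bella, Enzo, Eva, and Zora are knaves" must be True — and it is.
Since Pia is a knave, "Kai and Ulric are not the same type" needs to be False, which holds.

Bella is a knight, Enzo is a knave, Eva is a knave, Kai is a knight, Zora is a knave, Ulric is a knight, and Pia is a knave.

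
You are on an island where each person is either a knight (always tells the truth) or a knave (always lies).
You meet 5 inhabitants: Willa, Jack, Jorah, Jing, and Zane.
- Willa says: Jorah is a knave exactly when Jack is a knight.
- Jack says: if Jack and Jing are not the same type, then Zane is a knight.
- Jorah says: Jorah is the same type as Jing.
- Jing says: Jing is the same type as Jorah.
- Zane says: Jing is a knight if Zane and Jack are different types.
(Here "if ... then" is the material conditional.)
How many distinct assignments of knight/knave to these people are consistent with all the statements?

Consistent assignments:
  Willa=knave, Jack=knight, Jorah=knight, Jing=knight, Zane=knight

1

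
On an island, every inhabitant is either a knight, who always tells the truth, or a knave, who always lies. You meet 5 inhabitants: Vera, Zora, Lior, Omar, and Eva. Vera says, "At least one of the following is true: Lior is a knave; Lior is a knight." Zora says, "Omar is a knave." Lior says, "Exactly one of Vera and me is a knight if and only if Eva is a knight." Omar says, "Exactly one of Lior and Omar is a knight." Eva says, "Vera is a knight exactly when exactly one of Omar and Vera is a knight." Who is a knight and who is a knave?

Since Vera is a knight, "at least one of the following is true: Lior is a knave; Lior is a knight" needs to be true, which holds.
Zora is a knave, so "Omar is a knave" must be false — and it is.
Lior (knave): "exactly one of Vera and me is a knight if and only if Eva is a knight" — false. ✓
As a knight, Omar's statement "exactly one of Lior and Omar is a knight" should be true; it is.
Eva is a knave, and the claim "Vera is a knight exactly when exactly one of Omar and Vera is a knight" is indeed false.

Vera is a knight, Zora is a knave, Lior is a knave, Omar is a knight, and Eva is a knave.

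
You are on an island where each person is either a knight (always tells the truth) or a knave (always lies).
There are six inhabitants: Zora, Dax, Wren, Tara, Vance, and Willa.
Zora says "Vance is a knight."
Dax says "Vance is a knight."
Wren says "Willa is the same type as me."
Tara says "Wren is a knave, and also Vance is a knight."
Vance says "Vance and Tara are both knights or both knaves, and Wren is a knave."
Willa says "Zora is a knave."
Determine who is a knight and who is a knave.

Zora is a knave, so "Vance is a knight" must be false — and it is.
Dax is a knave, so "Vance is a knight" must be false — and it is.
Wren (knight): "Willa is the same type as me" — True. ✓
Since Tara is a knave, "Wren is a knave, and also Vance is a knight" needs to be false, which holds.
As a knave, Vance's statement "Vance and Tara are both knights or both knaves, and Wren is a knave" should be false; it is.
As a knight, Willa's statement "Zora is a knave" should be True; it is.

Zora is a knave, Dax is a knave, Wren is a knight, Tara is a knave, Vance is a knave, and Willa is a knight.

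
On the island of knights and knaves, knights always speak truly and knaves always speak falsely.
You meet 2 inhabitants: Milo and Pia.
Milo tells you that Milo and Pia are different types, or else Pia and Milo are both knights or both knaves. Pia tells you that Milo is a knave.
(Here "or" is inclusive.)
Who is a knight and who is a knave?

Knights: Milo. Knaves: Pia.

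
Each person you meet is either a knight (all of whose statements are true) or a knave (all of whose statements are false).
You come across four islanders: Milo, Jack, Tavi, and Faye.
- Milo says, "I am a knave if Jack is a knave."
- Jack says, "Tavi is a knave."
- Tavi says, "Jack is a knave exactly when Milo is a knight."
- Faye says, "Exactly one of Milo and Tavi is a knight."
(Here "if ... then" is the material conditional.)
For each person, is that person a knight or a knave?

Milo is a knight, Jack is a knight, Tavi is a knave, and Faye is a knight.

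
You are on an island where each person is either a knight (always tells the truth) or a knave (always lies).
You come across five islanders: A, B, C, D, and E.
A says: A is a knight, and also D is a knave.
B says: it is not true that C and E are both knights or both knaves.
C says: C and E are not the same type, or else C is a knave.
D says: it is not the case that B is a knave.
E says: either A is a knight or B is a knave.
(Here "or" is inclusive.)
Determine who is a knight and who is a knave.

Knights: B, C, and D. Knaves: A and E.

A is a knave, so "A is a knight, and also D is a knave" must be false — and it is.
Since B is a knight, "it is not true that C and E are both knights or both knaves" needs to be True, which holds.
As a knight, C's statement "C and E are not the same type, or else C is a knave" should be True; it is.
D is a knight; "it is not the case that B is a knave" is True, as required.
E is a knave, and the claim "either A is a knight or B is a knave" is indeed false.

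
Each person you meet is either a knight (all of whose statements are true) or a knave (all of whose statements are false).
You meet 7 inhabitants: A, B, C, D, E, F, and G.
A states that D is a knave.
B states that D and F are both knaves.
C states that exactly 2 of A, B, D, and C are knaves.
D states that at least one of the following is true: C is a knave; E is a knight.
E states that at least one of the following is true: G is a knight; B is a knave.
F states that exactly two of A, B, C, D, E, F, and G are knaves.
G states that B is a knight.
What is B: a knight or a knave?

B is a knave.

Consistent assignments: {A=knave, B=knave, C=knight, D=knight, E=knight, F=knave, G=knave}; {A=knave, B=knave, C=knave, D=knight, E=knight, F=knave, G=knave}
In every consistent assignment, B is a knave.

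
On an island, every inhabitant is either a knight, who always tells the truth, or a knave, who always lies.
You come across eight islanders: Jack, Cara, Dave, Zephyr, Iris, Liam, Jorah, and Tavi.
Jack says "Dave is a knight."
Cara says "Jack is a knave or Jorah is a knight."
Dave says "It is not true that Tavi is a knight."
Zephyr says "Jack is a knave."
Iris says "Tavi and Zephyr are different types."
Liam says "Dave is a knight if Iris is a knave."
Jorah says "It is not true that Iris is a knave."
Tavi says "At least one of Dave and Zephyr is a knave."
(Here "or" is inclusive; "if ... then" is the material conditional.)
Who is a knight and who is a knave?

Jack is a knave, Cara is a knight, Dave is a knave, Zephyr is a knight, Iris is a knave, Liam is a knave, Jorah is a knave, and Tavi is a knight.

Jack (knave): "Dave is a knight" — False. ✓
Since Cara is a knight, "Jack is a knave or Jorah is a knight" needs to be true, which holds.
Dave is a knave, and the claim "it is not true that Tavi is a knight" is indeed False.
Zephyr is a knight; "Jack is a knave" is true, as required.
Iris is a knave, and the claim "Tavi and Zephyr are different types" is indeed False.
Liam (knave): "Dave is a knight if Iris is a knave" — False. ✓
As a knave, Jorah's statement "it is not true that Iris is a knave" should be False; it is.
Tavi is a knight, and the claim "at least one of Dave and Zephyr is a knave" is indeed true.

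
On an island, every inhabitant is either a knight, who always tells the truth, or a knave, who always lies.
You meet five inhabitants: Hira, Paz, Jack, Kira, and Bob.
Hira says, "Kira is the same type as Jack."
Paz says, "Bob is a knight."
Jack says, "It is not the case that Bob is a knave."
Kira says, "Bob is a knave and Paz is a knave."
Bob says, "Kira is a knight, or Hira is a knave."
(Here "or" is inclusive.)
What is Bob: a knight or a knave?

Bob is a knight.

Consistent assignments: {Hira=knave, Paz=knight, Jack=knight, Kira=knave, Bob=knight}
In every consistent assignment, Bob is a knight.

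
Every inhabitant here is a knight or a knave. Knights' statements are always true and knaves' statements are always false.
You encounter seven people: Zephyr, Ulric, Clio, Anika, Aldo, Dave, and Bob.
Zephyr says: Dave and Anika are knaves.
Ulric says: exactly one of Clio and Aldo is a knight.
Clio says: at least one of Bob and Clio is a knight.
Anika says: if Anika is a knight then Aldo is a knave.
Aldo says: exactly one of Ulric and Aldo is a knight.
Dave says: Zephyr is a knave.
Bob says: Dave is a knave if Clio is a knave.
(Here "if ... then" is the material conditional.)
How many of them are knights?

2

The unique consistent assignment is Zephyr=knave, Ulric=knave, Clio=knave, Anika=knight, Aldo=knave, Dave=knight, Bob=knave.
That has 2 knights.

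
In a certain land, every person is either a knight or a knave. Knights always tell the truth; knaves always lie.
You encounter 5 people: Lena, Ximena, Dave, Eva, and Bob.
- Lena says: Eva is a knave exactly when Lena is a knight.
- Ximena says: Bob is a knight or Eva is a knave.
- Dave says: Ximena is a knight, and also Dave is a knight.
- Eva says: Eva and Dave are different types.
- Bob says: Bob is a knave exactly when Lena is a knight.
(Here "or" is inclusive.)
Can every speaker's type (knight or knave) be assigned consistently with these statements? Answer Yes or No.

Yes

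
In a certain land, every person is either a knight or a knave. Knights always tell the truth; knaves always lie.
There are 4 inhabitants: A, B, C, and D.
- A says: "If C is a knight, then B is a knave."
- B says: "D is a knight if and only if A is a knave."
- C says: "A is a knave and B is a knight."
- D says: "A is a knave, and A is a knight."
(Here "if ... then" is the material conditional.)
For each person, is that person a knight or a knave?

A is a knight, B is a knight, C is a knave, and D is a knave.

As a knight, A's statement "if C is a knight, then B is a knave" should be true; it is.
B is a knight; "D is a knight if and only if A is a knave" is true, as required.
C is a knave, so "A is a knave and B is a knight" must be false — and it is.
D is a knave, so "A is a knave, and A is a knight" must be false — and it is.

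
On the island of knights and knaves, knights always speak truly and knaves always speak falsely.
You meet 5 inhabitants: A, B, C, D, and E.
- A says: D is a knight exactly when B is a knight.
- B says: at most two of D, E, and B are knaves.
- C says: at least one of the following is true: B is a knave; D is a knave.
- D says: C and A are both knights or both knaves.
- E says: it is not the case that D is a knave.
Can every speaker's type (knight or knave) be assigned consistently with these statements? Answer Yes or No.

Yes

One consistent assignment: A=knave, B=knight, C=knight, D=knave, E=knave.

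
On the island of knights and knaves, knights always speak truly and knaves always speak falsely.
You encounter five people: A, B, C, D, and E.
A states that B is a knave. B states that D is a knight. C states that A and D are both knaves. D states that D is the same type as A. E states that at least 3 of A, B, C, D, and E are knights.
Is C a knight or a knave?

Consistent assignments: {A=knight, B=knave, C=knave, D=knave, E=knave}
In every consistent assignment, C is a knave.

C is a knave.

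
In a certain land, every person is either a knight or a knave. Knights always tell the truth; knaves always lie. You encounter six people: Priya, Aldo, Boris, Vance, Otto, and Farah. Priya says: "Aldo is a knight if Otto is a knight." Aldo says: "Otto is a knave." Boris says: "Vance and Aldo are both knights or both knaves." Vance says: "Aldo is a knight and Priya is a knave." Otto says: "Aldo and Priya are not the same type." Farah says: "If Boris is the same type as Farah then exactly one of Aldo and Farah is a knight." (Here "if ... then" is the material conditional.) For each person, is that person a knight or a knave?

Priya is a knight, so "Aldo is a knight if Otto is a knight" must be true — and it is.
Since Aldo is a knight, "Otto is a knave" needs to be true, which holds.
Boris is a knave, so "Vance and Aldo are both knights or both knaves" must be false — and it is.
Vance is a knave, so "Aldo is a knight and Priya is a knave" must be false — and it is.
Since Otto is a knave, "Aldo and Priya are not the same type" needs to be false, which holds.
As a knight, Farah's statement "if Boris is the same type as Farah then exactly one of Aldo and Farah is a knight" should be true; it is.

Knights: Priya, Aldo, and Farah. Knaves: Boris, Vance, and Otto.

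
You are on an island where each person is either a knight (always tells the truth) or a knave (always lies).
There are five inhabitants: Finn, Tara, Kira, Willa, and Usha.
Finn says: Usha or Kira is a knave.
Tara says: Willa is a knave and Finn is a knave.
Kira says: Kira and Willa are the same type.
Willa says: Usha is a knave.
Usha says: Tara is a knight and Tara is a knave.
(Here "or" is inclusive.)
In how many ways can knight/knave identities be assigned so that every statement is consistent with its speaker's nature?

2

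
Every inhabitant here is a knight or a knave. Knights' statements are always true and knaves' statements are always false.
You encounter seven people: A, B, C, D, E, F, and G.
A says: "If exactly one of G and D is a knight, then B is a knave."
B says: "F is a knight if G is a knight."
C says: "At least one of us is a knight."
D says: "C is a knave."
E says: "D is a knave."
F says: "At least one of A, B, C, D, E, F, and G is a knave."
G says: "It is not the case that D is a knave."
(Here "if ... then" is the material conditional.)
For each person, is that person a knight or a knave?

A is a knight, so "if exactly one of G and D is a knight, then B is a knave" must be true — and it is.
B is a knight, so "F is a knight if G is a knight" must be true — and it is.
C is a knight, and the claim "at least one of us is a knight" is indeed true.
D is a knave, so "C is a knave" must be false — and it is.
E (knight): "D is a knave" — true. ✓
F is a knight; "at least one of A, B, C, D, E, F, and G is a knave" is true, as required.
As a knave, G's statement "it is not the case that D is a knave" should be false; it is.

Knights: A, B, C, E, and F. Knaves: D and G.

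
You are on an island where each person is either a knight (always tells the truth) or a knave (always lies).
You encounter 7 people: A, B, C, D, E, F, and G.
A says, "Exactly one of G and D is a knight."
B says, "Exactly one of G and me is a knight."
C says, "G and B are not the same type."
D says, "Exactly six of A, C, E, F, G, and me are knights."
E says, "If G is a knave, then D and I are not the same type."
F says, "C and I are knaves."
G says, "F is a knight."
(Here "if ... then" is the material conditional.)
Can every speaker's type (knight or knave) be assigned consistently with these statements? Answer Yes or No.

Yes

One consistent assignment: A=knave, B=knight, C=knight, D=knave, E=knight, F=knave, G=knave.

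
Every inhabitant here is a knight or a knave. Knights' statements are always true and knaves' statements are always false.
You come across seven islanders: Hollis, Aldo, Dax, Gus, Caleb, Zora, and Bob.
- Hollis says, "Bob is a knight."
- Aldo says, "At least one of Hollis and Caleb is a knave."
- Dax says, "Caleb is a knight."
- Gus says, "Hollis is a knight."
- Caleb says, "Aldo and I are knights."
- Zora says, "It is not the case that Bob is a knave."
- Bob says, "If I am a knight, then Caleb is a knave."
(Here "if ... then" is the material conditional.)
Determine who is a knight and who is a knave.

As a knight, Hollis's statement "Bob is a knight" should be True; it is.
Aldo (knight): "at least one of Hollis and Caleb is a knave" — True. ✓
Dax (knave): "Caleb is a knight" — False. ✓
Gus is a knight; "Hollis is a knight" is True, as required.
As a knave, Caleb's statement "Aldo and I are knights" should be False; it is.
Zora is a knight, so "it is not the case that Bob is a knave" must be True — and it is.
Bob is a knight, and the claim "if I am a knight, then Caleb is a knave" is indeed True.

Hollis is a knight, Aldo is a knight, Dax is a knave, Gus is a knight, Caleb is a knave, Zora is a knight, and Bob is a knight.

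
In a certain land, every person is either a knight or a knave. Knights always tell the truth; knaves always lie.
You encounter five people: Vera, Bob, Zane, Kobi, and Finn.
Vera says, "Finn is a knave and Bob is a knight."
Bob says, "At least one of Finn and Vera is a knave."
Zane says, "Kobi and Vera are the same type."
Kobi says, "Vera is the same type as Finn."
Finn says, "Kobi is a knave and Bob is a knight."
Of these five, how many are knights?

The unique consistent assignment is Vera=knave, Bob=knight, Zane=knight, Kobi=knave, Finn=knight.
That has 3 knights.

3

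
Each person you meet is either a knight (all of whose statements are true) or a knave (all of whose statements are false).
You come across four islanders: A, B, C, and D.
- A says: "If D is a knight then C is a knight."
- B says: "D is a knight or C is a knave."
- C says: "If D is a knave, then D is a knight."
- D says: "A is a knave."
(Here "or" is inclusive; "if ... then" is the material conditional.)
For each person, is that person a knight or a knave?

A is a knight, B is a knight, C is a knave, and D is a knave.

As a knight, A's statement "if D is a knight then C is a knight" should be true; it is.
B is a knight, and the claim "D is a knight or C is a knave" is indeed true.
C is a knave, so "if D is a knave, then D is a knight" must be false — and it is.
Since D is a knave, "A is a knave" needs to be false, which holds.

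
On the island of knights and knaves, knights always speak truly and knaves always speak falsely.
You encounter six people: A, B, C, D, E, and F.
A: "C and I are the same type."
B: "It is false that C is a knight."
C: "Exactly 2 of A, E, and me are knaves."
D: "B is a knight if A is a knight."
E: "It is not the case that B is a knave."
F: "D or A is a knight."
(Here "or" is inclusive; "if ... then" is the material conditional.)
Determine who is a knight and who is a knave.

A is a knave, B is a knave, C is a knight, D is a knight, E is a knave, and F is a knight.

A (knave): "C and I are the same type" — False. ✓
B (knave): "it is false that C is a knight" — False. ✓
C is a knight, so "exactly 2 of A, E, and me are knaves" must be True — and it is.
Since D is a knight, "B is a knight if A is a knight" needs to be True, which holds.
E is a knave, and the claim "it is not the case that B is a knave" is indeed False.
Since F is a knight, "D or A is a knight" needs to be True, which holds.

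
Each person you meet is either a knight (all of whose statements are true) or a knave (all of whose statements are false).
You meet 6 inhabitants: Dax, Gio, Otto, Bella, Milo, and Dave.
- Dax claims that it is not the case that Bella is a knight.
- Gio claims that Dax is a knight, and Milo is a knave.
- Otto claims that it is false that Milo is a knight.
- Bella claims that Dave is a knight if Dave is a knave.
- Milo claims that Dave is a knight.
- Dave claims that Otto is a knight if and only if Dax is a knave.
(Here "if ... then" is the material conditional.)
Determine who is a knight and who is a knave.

Knights: Dax, Gio, and Otto. Knaves: Bella, Milo, and Dave.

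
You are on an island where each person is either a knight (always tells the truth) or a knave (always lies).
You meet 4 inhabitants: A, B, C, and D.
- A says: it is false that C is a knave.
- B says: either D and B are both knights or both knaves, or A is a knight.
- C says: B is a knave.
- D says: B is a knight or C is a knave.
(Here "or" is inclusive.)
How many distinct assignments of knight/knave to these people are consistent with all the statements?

1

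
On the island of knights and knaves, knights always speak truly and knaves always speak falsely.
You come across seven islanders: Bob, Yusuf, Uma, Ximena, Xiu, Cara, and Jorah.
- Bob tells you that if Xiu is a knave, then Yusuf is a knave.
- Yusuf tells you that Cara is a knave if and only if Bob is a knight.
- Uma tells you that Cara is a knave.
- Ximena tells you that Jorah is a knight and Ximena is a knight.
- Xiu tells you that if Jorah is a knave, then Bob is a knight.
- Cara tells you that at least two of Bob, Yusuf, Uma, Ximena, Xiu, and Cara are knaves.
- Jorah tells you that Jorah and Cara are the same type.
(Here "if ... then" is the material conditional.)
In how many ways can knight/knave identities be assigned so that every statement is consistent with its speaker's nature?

4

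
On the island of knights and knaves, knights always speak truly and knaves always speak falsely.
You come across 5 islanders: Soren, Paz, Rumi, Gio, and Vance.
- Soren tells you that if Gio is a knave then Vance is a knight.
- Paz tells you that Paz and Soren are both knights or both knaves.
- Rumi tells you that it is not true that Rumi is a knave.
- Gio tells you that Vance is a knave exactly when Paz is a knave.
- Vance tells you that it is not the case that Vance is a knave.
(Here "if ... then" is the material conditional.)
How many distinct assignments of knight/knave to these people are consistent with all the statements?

6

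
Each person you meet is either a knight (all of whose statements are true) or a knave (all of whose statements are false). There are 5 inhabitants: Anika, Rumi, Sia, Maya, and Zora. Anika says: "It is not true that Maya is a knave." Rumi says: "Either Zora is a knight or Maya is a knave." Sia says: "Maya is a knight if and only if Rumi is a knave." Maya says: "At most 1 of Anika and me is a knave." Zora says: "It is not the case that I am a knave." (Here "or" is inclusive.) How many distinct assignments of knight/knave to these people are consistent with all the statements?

4

Consistent assignments:
  Anika=knight, Rumi=knight, Sia=knave, Maya=knight, Zora=knight
  Anika=knight, Rumi=knave, Sia=knight, Maya=knight, Zora=knave
  Anika=knave, Rumi=knight, Sia=knight, Maya=knave, Zora=knight
  Anika=knave, Rumi=knight, Sia=knight, Maya=knave, Zora=knave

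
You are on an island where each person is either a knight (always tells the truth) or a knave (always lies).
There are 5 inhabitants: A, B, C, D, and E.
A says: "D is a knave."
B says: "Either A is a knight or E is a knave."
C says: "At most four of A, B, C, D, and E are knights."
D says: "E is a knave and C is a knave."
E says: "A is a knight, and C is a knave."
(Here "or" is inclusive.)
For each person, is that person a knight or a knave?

Knights: A, B, and C. Knaves: D and E.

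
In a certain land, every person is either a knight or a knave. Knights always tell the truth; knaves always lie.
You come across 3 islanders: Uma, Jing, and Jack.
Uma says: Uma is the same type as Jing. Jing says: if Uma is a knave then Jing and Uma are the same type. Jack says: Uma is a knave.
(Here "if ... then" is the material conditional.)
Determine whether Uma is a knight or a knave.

Consistent assignments: {Uma=knight, Jing=knight, Jack=knave}
In every consistent assignment, Uma is a knight.

Uma is a knight.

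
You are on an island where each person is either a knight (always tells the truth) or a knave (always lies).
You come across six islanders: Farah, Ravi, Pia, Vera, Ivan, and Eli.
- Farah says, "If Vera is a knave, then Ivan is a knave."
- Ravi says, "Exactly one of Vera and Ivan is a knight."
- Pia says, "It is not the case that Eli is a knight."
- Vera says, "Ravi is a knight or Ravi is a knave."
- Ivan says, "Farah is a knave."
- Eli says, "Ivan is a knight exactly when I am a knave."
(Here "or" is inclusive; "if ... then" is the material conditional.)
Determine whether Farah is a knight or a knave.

Farah is a knight.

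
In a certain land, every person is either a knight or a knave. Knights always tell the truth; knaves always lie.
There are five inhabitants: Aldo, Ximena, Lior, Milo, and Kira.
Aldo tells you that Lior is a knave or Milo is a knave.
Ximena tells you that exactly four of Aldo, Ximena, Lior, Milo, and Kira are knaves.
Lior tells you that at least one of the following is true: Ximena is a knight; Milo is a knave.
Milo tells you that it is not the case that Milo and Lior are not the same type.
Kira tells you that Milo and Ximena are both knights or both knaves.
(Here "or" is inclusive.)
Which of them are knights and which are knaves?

Aldo is a knight, Ximena is a knave, Lior is a knight, Milo is a knave, and Kira is a knight.

Suppose Aldo is a knave. Then Aldo's statement "Lior is a knave or Milo is a knave" would have to be false. Checking the 16 ways to assign the others, none is consistent with every speaker.
(For instance, with Ximena=knave, Lior=knight, Milo=knave, Kira=knight, Aldo's claim "Lior is a knave or Milo is a knave" comes out true where it would need to be false.)
So Aldo must be a knight, making "Lior is a knave or Milo is a knave" true. Taking Aldo=knight, Ximena=knave, Lior=knight, Milo=knave, Kira=knight, each remaining statement checks out:
  Ximena (knave): "exactly four of Aldo, Ximena, Lior, Milo, and Kira are knaves" — false. ✓
  Lior (knight): "at least one of the following is true: Ximena is a knight; Milo is a knave" — true. ✓
  Milo (knave): "it is not the case that Milo and Lior are not the same type" — false. ✓
  Kira (knight): "Milo and Ximena are both knights or both knaves" — true. ✓
This is the unique consistent assignment.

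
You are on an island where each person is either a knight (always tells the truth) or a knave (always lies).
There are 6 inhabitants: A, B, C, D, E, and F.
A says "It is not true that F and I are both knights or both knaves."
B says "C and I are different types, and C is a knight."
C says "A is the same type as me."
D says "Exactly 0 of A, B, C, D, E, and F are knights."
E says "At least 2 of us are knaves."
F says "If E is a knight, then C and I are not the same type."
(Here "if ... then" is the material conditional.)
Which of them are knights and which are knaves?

Knights: A and E. Knaves: B, C, D, and F.

A is a knight, so "it is not true that F and I are both knights or both knaves" must be true — and it is.
B is a knave, so "C and I are different types, and C is a knight" must be False — and it is.
As a knave, C's statement "A is the same type as me" should be False; it is.
D (knave): "exactly 0 of A, B, C, D, E, and F are knights" — False. ✓
E is a knight, and the claim "at least 2 of us are knaves" is indeed true.
As a knave, F's statement "if E is a knight, then C and I are not the same type" should be False; it is.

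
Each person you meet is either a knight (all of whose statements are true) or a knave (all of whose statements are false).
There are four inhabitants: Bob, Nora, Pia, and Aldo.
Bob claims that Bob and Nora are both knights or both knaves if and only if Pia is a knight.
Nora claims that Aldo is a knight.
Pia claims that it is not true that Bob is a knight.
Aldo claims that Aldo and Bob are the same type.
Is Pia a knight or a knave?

Pia is a knave.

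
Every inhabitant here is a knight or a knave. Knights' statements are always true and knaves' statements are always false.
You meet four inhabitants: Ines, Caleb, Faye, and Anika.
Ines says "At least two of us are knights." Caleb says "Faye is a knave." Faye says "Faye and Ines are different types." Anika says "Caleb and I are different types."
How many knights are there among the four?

1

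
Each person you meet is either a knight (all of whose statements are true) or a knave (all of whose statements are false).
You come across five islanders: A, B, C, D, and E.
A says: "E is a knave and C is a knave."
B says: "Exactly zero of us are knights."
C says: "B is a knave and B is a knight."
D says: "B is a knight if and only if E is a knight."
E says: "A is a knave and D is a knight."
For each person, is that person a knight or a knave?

As a knight, A's statement "E is a knave and C is a knave" should be True; it is.
B is a knave, and the claim "exactly zero of us are knights" is indeed False.
C is a knave, and the claim "B is a knave and B is a knight" is indeed False.
D (knight): "B is a knight if and only if E is a knight" — True. ✓
As a knave, E's statement "A is a knave and D is a knight" should be False; it is.

A is a knight, B is a knave, C is a knave, D is a knight, and E is a knave.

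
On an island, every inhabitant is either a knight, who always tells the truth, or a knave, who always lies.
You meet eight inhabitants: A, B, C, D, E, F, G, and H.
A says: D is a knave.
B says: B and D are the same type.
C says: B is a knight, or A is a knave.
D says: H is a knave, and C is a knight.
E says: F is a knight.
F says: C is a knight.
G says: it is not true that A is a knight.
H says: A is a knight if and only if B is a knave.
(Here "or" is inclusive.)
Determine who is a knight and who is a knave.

Knights: C, D, E, F, and G. Knaves: A, B, and H.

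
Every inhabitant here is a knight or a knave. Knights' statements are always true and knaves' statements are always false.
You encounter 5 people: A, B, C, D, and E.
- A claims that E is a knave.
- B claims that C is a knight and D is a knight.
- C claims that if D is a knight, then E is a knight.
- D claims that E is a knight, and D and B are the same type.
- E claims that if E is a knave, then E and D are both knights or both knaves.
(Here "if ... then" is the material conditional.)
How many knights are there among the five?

4

The unique consistent assignment is A=knave, B=knight, C=knight, D=knight, E=knight.
That has 4 knights.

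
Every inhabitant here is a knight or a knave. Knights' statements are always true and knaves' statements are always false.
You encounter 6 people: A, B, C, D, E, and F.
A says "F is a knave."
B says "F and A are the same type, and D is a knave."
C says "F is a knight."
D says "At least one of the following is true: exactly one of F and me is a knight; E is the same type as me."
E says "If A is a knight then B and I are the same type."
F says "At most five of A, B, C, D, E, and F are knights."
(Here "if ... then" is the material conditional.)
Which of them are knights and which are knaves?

Knights: C, D, E, and F. Knaves: A and B.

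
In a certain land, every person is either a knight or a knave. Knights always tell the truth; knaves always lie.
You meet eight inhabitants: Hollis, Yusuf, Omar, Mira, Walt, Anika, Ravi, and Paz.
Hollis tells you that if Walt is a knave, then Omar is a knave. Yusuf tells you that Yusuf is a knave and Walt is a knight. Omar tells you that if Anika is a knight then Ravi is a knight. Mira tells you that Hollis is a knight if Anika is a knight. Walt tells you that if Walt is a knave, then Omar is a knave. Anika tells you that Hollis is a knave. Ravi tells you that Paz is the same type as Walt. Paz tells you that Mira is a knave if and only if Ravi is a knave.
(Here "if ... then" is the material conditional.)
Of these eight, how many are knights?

The unique consistent assignment is Hollis=knave, Yusuf=knave, Omar=knight, Mira=knave, Walt=knave, Anika=knight, Ravi=knight, Paz=knave.
That has 3 knights.

3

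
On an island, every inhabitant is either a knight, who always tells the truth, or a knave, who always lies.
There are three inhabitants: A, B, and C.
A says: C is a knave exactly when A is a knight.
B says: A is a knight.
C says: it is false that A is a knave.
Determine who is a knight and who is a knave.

A is a knave, B is a knave, and C is a knave.

A is a knave; "C is a knave exactly when A is a knight" is False, as required.
B is a knave, and the claim "A is a knight" is indeed False.
As a knave, C's statement "it is false that A is a knave" should be False; it is.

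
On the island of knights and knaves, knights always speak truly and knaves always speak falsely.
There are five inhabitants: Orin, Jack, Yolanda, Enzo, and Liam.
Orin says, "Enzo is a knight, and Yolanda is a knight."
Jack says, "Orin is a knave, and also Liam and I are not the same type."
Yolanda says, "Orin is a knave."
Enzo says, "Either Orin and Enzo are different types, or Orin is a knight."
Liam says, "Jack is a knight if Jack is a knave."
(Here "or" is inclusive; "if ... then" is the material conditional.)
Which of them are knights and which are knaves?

Knights: Yolanda. Knaves: Orin, Jack, Enzo, and Liam.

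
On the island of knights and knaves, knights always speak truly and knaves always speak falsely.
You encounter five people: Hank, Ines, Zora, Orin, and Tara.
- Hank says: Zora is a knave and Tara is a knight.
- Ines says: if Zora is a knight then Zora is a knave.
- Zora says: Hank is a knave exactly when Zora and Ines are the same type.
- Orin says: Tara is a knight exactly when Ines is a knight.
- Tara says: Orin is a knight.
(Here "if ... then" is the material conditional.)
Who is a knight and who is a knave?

Hank is a knave, Ines is a knight, Zora is a knave, Orin is a knave, and Tara is a knave.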